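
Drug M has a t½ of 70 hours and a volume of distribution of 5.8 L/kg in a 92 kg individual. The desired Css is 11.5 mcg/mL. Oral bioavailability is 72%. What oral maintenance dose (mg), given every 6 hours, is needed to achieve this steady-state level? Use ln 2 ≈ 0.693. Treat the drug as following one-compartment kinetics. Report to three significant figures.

506 mg

Vd = 5.8 L/kg × 92 kg = 533.6 L
CL = ln 2 · Vd / t½ = 0.693 × 533.6 / 70 = 5.283 L/h
D = CL × Css × τ / F = 5.283 × 11.5 × 6 / 0.72 = 506.3 mg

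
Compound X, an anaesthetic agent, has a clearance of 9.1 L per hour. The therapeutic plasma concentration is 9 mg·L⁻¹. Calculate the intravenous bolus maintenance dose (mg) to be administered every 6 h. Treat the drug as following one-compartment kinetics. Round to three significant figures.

491 mg

D = CL × Css × τ = 9.100 × 9 × 6 = 491.4 mg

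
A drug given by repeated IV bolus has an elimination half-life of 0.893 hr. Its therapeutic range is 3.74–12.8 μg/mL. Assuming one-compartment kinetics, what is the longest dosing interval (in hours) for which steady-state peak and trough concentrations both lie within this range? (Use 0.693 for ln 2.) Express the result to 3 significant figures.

k = 0.693 / t½ = 0.693 / 0.893 = 0.7760 h⁻¹
Between IV bolus doses, concentration decays as C = C₀·e^(−kτ), so C_peak/C_trough = e^(kτ).
τ_max = ln(C_peak/C_trough) / k = ln(12.8/3.74) / 0.7760 = 1.230 / 0.7760 = 1.585 h

1.59 h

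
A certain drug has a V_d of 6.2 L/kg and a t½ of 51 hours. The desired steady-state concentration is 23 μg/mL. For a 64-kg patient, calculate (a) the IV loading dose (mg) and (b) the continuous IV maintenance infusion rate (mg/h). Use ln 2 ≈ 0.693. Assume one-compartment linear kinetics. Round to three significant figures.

(a) 9130 mg; (b) 124 mg/h

Vd(total) = 64 kg × 6.2 L/kg = 396.8 L
LD = Vd × C = 396.8 × 23 = 9126 mg
CL = 0.693 × Vd / t½ = 0.693 × 396.8 / 51 = 5.392 L/h
Infusion rate = CL × Css = 5.392 × 23 = 124.0 mg/h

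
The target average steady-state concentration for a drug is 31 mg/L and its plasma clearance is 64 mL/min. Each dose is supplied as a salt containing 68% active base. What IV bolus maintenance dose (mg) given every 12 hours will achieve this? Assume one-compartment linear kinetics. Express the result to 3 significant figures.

2100 mg

Convert clearance: 64 mL/min × 60 min/h ÷ 1000 mL/L = 3.840 L/h
D = CL × Css × τ / S = 3.840 × 31 × 12 / 0.68 = 2101 mg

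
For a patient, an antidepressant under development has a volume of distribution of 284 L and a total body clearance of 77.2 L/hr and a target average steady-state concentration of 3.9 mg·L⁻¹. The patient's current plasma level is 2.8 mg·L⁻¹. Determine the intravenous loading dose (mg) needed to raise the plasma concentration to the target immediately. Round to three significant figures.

312 mg

Concentration deficit ΔC = 3.9 − 2.8 = 1.100 mg/L
LD = Vd × ΔC = 284.0 × 1.100 = 312.4 mg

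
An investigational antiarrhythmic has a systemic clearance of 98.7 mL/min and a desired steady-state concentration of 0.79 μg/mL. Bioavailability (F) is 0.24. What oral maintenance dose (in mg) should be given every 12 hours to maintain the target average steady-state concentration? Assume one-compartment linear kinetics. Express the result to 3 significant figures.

234 mg

CL = 98.7 mL/min × 60/1000 = 5.922 L/h
At steady state, dose per interval replaces the amount cleared in that interval: F·D/τ = CL·Css.
D = CL × Css × τ / F = 5.922 × 0.79 × 12 / 0.24 = 233.9 mg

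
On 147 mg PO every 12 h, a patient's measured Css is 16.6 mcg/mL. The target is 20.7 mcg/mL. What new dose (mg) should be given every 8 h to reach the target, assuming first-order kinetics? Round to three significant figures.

With linear kinetics, Css is proportional to dose rate (D/τ) at fixed clearance.
D₂ = D₁ × (Css,target / Css,current) × (τ₂/τ₁) = 147 × (20.7/16.6) × (8/12) = 122.2 mg

122 mg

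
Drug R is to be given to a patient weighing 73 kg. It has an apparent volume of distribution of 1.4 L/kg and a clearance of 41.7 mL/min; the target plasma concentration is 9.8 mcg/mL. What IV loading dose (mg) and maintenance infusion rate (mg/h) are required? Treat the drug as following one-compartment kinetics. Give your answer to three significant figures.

(a) 1000 mg; (b) 24.5 mg/h

Vd = 1.4 L/kg × 73 kg = 102.2 L
LD = Vd · C_target = 102.2 × 9.8 = 1002 mg
CL = 41.7 mL/min = 41.7 × 0.06 = 2.502 L/h
Infusion rate = 2.502 L/h × 9.8 mg/L = 24.52 mg/h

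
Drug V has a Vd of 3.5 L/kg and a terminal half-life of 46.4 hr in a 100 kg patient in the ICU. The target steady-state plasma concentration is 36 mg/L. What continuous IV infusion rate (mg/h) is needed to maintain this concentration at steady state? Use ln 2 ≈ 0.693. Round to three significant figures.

188 mg/h

Vd = 3.5 L/kg × 100 kg = 350.0 L
CL = 0.693 × Vd / t½ = 0.693 × 350.0 / 46.4 = 5.227 L/h
Infusion rate = CL × Css = 5.227 × 36 = 188.2 mg/h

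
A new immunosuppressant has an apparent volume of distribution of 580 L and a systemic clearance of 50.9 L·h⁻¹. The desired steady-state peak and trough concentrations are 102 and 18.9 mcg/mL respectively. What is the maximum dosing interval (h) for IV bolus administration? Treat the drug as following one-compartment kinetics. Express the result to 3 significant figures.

k = CL / Vd = 50.90 / 580.0 = 0.08776 h⁻¹
Between IV bolus doses, concentration decays as C = C₀·e^(−kτ), so C_peak/C_trough = e^(kτ).
τ_max = ln(C_peak/C_trough) / k = ln(102/18.9) / 0.08776 = 1.686 / 0.08776 = 19.21 h

19.2 h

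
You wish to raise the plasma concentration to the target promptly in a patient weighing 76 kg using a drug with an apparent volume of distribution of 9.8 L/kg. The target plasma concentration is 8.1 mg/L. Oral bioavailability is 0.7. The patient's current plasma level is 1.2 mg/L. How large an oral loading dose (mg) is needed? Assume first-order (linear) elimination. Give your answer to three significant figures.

7340 mg

Vd(total) = 76 kg × 9.8 L/kg = 744.8 L
Concentration deficit ΔC = 8.1 − 1.2 = 6.900 mg/L
LD = Vd × ΔC / F = 744.8 × 6.900 / 0.7 = 7342 mg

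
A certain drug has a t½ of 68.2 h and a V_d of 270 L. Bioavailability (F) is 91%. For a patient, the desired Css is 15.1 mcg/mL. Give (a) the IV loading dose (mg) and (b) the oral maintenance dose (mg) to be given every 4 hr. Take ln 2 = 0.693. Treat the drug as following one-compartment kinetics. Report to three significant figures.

LD = Vd × C = 270.0 × 15.1 = 4077 mg
CL = 0.693 × Vd / t½ = 0.693 × 270.0 / 68.2 = 2.744 L/h
D = CL × Css × τ / F = 2.744 × 15.1 × 4 / 0.91 = 182.1 mg

(a) 4080 mg; (b) 182 mg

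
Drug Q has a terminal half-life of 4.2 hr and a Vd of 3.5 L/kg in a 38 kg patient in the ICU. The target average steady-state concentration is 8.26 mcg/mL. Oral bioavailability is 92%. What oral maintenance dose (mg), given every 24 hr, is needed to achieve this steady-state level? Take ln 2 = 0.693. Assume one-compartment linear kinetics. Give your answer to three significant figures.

4730 mg

Vd = 3.5 L/kg × 38 kg = 133.0 L
CL = 0.693 × Vd / t½ = 0.693 × 133.0 / 4.2 = 21.95 L/h
D = CL × Css × τ / F = 21.95 × 8.26 × 24 / 0.92 = 4730 mg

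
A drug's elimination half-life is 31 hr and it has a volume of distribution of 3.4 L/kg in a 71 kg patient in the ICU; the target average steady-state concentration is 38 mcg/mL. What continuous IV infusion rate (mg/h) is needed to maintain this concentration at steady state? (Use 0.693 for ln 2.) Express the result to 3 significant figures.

Total Vd = 3.4 × 71 = 241.4 L
CL = ln 2 · Vd / t½ = 0.693 × 241.4 / 31 = 5.396 L/h
Infusion rate = CL × Css = 5.396 × 38 = 205.0 mg/h

205 mg/h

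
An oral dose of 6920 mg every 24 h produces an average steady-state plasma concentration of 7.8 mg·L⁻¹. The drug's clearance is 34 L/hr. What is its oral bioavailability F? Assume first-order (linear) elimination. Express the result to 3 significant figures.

F·D/τ = CL·Css at steady state → F = CL·Css·τ / D.
F = 34 × 7.8 × 24 / 6920 = 0.920

0.920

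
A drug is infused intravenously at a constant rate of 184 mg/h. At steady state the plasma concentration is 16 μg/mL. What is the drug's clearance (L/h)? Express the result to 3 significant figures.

11.5 L/h

At steady state, infusion rate = CL × Css, so CL = rate / Css.
CL = 184 / 16 = 11.50 L/h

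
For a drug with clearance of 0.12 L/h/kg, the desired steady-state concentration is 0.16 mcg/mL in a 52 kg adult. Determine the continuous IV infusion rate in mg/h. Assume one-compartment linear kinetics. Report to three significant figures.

CL = 0.12 L/h/kg × 52 kg = 6.240 L/h
Rate = CL × Css = 6.240 × 0.16 = 0.9984 mg/h

0.998 mg/h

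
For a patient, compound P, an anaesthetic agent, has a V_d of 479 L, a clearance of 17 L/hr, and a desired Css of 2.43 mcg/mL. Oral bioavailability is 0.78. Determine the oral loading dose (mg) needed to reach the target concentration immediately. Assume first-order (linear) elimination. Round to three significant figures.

LD is governed by Vd — clearance does not enter the loading-dose calculation.
LD = Vd × C / F = 479.0 × 2.430 / 0.78 = 1492 mg

1490 mg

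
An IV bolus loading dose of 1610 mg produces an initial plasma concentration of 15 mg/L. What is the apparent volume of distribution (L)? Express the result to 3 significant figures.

Immediately after an IV bolus, C₀ = Dose / Vd, so Vd = Dose / C₀.
Vd = 1610 / 15 = 107.3 L

107 L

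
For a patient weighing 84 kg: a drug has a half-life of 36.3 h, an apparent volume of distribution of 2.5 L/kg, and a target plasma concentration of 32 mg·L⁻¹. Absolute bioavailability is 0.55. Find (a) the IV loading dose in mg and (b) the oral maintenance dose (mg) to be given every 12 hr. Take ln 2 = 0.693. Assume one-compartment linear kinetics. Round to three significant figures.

(a) 6720 mg; (b) 2800 mg

Total Vd = 2.5 × 84 = 210.0 L
LD = Vd × C = 210.0 × 32 = 6720 mg
CL = 0.693 × Vd / t½ = 0.693 × 210.0 / 36.3 = 4.009 L/h
D = CL × Css × τ / F = 4.009 × 32 × 12 / 0.55 = 2799 mg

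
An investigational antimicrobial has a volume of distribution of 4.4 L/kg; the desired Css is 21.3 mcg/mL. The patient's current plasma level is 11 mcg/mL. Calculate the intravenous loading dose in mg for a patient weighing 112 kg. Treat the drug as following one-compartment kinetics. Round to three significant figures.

Total Vd = 4.4 × 112 = 492.8 L
The loading dose fills Vd to the target concentration.
Concentration deficit ΔC = 21.3 − 11 = 10.30 mg/L
LD = Vd × ΔC = 492.8 × 10.30 = 5076 mg

5080 mg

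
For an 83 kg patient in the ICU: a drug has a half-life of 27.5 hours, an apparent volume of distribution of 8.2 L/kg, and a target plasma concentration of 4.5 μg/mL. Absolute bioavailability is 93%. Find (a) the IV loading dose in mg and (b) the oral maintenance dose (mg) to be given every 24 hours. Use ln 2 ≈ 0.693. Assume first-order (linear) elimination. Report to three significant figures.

(a) 3060 mg; (b) 1990 mg

Vd(total) = 83 kg × 8.2 L/kg = 680.6 L
LD = Vd × C = 680.6 × 4.5 = 3063 mg
CL = 0.693 × Vd / t½ = 0.693 × 680.6 / 27.5 = 17.15 L/h
D = CL × Css × τ / F = 17.15 × 4.5 × 24 / 0.93 = 1992 mg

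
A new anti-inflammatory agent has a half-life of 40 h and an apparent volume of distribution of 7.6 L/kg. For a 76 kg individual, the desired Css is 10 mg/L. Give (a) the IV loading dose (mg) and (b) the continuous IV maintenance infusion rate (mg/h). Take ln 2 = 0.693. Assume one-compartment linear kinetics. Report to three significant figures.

(a) 5780 mg; (b) 100 mg/h

Vd(total) = 76 kg × 7.6 L/kg = 577.6 L
LD = Vd × C = 577.6 × 10 = 5776 mg
CL = 0.693 × Vd / t½ = 0.693 × 577.6 / 40 = 10.01 L/h
Infusion rate = CL × Css = 10.01 × 10 = 100.1 mg/h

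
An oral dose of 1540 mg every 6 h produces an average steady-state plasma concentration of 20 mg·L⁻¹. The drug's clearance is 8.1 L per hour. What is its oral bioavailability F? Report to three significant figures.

F·D/τ = CL·Css at steady state → F = CL·Css·τ / D.
F = 8.1 × 20 × 6 / 1540 = 0.631

0.631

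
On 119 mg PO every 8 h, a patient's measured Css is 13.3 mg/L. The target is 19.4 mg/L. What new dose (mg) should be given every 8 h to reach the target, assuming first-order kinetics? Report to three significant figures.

With linear kinetics, Css is proportional to dose rate (D/τ) at fixed clearance.
D₂ = D₁ × (Css,target / Css,current) = 119 × 19.4/13.3 = 173.6 mg

174 mg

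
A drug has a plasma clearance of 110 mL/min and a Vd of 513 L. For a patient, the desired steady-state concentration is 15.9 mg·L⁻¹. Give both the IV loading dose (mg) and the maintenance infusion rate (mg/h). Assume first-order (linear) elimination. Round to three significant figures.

(a) 8160 mg; (b) 105 mg/h

Loading dose = Vd × C = 513.0 × 15.9 = 8157 mg
CL = 110 mL/min = 110 × 0.06 = 6.600 L/h
Infusion rate = 6.600 L/h × 15.9 mg/L = 104.9 mg/h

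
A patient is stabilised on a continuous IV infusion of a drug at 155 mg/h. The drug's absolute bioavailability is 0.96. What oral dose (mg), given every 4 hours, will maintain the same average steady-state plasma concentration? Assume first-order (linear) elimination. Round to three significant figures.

To maintain the same Css, the systemic dosing rate must be unchanged: F·D/τ = infusion rate.
D = rate × τ / F = 155 × 4 / 0.96 = 645.8 mg

646 mg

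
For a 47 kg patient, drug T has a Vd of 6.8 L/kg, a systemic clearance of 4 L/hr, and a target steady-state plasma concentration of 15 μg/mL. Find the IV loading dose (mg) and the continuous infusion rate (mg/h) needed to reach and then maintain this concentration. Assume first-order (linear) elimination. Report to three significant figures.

(a) 4790 mg; (b) 60.0 mg/h

Vd(total) = 47 kg × 6.8 L/kg = 319.6 L
Loading dose = Vd × C = 319.6 × 15 = 4794 mg
Maintenance: replace elimination → rate = CL × Css = 4.000 × 15 = 60.00 mg/h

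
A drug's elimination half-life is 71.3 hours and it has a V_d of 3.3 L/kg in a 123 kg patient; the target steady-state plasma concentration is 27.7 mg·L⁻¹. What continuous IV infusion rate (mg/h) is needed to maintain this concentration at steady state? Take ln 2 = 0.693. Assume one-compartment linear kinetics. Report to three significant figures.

109 mg/h

Vd(total) = 123 kg × 3.3 L/kg = 405.9 L
CL = ln 2 · Vd / t½ = 0.693 × 405.9 / 71.3 = 3.945 L/h
Infusion rate = CL × Css = 3.945 × 27.7 = 109.3 mg/h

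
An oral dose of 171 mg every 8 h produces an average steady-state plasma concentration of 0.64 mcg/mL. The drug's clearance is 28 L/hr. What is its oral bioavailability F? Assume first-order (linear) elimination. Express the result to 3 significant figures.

F·D/τ = CL·Css at steady state → F = CL·Css·τ / D.
F = 28 × 0.64 × 8 / 171 = 0.838

0.838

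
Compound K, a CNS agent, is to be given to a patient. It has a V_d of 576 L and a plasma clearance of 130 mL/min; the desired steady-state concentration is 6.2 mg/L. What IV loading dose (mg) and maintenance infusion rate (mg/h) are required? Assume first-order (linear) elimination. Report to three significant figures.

Loading dose = Vd × C = 576.0 × 6.2 = 3571 mg
Convert clearance: 130 mL/min × 60 min/h ÷ 1000 mL/L = 7.800 L/h
Infusion rate = 7.800 L/h × 6.2 mg/L = 48.36 mg/h

(a) 3570 mg; (b) 48.4 mg/h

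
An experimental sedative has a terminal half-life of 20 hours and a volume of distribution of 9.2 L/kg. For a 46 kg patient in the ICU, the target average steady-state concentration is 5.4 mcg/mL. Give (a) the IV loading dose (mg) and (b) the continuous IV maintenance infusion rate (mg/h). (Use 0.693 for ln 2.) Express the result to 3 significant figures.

(a) 2290 mg; (b) 79.2 mg/h

Vd = 9.2 L/kg × 46 kg = 423.2 L
LD = Vd × C = 423.2 × 5.4 = 2285 mg
CL = 0.693 × Vd / t½ = 0.693 × 423.2 / 20 = 14.66 L/h
Infusion rate = CL × Css = 14.66 × 5.4 = 79.16 mg/h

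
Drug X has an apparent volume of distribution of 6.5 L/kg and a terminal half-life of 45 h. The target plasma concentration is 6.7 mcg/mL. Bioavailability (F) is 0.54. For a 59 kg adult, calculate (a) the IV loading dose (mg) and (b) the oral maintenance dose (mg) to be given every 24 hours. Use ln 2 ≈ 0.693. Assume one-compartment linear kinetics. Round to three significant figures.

Vd(total) = 59 kg × 6.5 L/kg = 383.5 L
LD = Vd × C = 383.5 × 6.7 = 2569 mg
CL = 0.693 × Vd / t½ = 0.693 × 383.5 / 45 = 5.906 L/h
D = CL × Css × τ / F = 5.906 × 6.7 × 24 / 0.54 = 1759 mg

(a) 2570 mg; (b) 1760 mg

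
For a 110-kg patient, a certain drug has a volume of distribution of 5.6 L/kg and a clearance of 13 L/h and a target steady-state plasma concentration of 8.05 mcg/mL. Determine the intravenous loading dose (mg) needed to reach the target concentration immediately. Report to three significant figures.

4960 mg

Vd(total) = 110 kg × 5.6 L/kg = 616.0 L
LD = Vd × C = 616.0 × 8.050 = 4959 mg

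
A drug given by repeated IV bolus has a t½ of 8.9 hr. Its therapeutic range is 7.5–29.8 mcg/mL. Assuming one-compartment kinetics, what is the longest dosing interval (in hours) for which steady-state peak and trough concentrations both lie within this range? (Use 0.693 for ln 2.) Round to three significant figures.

k = 0.693 / t½ = 0.693 / 8.9 = 0.07787 h⁻¹
Between IV bolus doses, concentration decays as C = C₀·e^(−kτ), so C_peak/C_trough = e^(kτ).
τ_max = ln(C_peak/C_trough) / k = ln(29.8/7.5) / 0.07787 = 1.380 / 0.07787 = 17.72 h

17.7 h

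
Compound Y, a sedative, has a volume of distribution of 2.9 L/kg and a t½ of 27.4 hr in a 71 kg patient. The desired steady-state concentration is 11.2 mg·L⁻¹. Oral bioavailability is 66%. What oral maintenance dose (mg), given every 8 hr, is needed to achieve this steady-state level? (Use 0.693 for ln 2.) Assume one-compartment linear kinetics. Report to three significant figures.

Total Vd = 2.9 × 71 = 205.9 L
k = 0.693/27.4 = 0.02529 h⁻¹, so CL = k·Vd = 0.02529 × 205.9 = 5.207 L/h
D = CL × Css × τ / F = 5.207 × 11.2 × 8 / 0.66 = 706.9 mg

707 mg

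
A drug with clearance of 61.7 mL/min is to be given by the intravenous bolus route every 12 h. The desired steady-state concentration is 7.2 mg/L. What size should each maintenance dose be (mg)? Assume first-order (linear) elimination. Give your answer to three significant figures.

CL = 61.7 mL/min = 61.7 × 0.06 = 3.702 L/h
At steady state, dose per interval replaces the amount cleared in that interval: D/τ = CL·Css.
D = CL × Css × τ = 3.702 × 7.2 × 12 = 319.9 mg

320 mg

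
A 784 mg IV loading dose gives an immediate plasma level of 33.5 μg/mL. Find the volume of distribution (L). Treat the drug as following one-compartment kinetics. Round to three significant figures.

Immediately after an IV bolus, C₀ = Dose / Vd, so Vd = Dose / C₀.
Vd = 784 / 33.5 = 23.40 L

23.4 L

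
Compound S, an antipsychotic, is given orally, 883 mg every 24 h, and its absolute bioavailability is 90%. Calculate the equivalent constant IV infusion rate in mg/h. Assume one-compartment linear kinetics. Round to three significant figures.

33.1 mg/h

Equivalent systemic input: infusion rate = F·D/τ.
Rate = 0.9 × 883 / 24 = 33.11 mg/h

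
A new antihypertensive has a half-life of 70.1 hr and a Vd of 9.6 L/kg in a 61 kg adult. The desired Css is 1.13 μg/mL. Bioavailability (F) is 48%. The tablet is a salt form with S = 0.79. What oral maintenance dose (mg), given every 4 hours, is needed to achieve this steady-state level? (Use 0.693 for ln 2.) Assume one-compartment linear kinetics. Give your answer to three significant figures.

69.0 mg

Vd(total) = 61 kg × 9.6 L/kg = 585.6 L
k = 0.693/70.1 = 0.009886 h⁻¹, so CL = k·Vd = 0.009886 × 585.6 = 5.789 L/h
D = CL × Css × τ / F / S = 5.789 × 1.13 × 4 / 0.48 / 0.79 = 69.00 mg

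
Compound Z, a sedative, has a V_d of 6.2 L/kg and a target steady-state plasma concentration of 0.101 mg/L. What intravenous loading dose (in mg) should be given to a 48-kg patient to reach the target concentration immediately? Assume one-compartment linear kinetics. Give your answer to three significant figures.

30.1 mg

Vd(total) = 48 kg × 6.2 L/kg = 297.6 L
LD = Vd × C = 297.6 × 0.1010 = 30.06 mg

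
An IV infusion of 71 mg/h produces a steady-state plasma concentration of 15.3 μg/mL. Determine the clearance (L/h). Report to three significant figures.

At steady state, infusion rate = CL × Css, so CL = rate / Css.
CL = 71 / 15.3 = 4.641 L/h

4.64 L/h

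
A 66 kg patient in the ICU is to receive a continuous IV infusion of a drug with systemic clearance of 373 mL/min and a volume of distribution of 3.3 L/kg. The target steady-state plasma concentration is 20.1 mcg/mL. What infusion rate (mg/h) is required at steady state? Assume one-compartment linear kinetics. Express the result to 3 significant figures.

CL = 373 mL/min × 60/1000 = 22.38 L/h
At steady state, infusion rate equals elimination rate: rate in = CL × Css.
R₀ = 22.38 × 20.1 = 449.8 mg/h

450 mg/h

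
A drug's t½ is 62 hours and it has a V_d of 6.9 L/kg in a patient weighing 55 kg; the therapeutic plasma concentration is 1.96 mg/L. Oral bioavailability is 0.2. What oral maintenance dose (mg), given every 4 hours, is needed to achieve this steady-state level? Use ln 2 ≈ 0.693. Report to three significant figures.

Vd = 6.9 L/kg × 55 kg = 379.5 L
k = 0.693/62 = 0.01118 h⁻¹, so CL = k·Vd = 0.01118 × 379.5 = 4.243 L/h
D = CL × Css × τ / F = 4.243 × 1.96 × 4 / 0.2 = 166.3 mg

166 mg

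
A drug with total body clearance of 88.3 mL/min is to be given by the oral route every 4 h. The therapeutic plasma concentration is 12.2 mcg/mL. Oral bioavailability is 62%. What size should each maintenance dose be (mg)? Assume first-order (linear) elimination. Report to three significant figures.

CL = 88.3 mL/min = 88.3 × 0.06 = 5.298 L/h
At steady state, dose per interval replaces the amount cleared in that interval: F·D/τ = CL·Css.
D = CL × Css × τ / F = 5.298 × 12.2 × 4 / 0.62 = 417.0 mg

417 mg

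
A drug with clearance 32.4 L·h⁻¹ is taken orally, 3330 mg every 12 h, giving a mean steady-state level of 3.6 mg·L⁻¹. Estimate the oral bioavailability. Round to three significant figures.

0.420

F·D/τ = CL·Css at steady state → F = CL·Css·τ / D.
F = 32.4 × 3.6 × 12 / 3330 = 0.420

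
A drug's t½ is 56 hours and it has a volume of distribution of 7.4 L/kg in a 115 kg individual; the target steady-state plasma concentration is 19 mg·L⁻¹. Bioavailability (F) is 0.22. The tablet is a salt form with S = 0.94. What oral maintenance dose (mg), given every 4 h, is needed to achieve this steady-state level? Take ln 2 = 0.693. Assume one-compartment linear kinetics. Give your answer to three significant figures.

3870 mg

Vd(total) = 115 kg × 7.4 L/kg = 851.0 L
CL = ln 2 · Vd / t½ = 0.693 × 851.0 / 56 = 10.53 L/h
D = CL × Css × τ / F / S = 10.53 × 19 × 4 / 0.22 / 0.94 = 3870 mg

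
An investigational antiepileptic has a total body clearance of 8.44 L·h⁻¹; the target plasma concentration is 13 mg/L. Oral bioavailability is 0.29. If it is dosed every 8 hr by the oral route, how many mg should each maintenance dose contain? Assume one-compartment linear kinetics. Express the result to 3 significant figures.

At steady state, dose per interval replaces the amount cleared in that interval: F·D/τ = CL·Css.
D = CL × Css × τ / F = 8.440 × 13 × 8 / 0.29 = 3027 mg

3030 mg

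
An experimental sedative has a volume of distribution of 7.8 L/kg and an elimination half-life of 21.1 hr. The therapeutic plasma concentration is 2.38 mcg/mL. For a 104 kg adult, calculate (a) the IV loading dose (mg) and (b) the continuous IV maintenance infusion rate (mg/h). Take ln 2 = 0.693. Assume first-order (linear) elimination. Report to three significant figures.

Vd = 7.8 L/kg × 104 kg = 811.2 L
LD = Vd × C = 811.2 × 2.38 = 1931 mg
CL = 0.693 × Vd / t½ = 0.693 × 811.2 / 21.1 = 26.64 L/h
Infusion rate = CL × Css = 26.64 × 2.38 = 63.40 mg/h

(a) 1930 mg; (b) 63.4 mg/h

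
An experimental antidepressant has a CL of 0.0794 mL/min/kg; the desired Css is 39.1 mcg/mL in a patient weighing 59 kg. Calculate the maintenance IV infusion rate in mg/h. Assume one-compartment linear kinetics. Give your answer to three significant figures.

CL = 0.0794 mL/min/kg × 59 kg = 4.685 mL/min = 4.685 × 60/1000 = 0.2811 L/h
At steady state, infusion rate equals elimination rate: rate in = CL × Css.
Rate = CL × Css = 0.2811 × 39.1 = 10.99 mg/h

11.0 mg/h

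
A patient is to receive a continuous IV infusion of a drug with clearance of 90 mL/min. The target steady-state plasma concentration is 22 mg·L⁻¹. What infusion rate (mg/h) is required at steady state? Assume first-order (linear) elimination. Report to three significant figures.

119 mg/h

CL = 90 mL/min = 90 × 0.06 = 5.400 L/h
At steady state, infusion rate equals elimination rate: rate in = CL × Css.
Infusion rate = CL · Css = 5.400 L/h × 22 mg/L = 118.8 mg/h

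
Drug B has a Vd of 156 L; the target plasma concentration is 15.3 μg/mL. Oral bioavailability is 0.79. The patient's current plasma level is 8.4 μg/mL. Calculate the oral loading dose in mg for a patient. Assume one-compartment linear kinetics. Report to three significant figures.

Concentration deficit ΔC = 15.3 − 8.4 = 6.900 mg/L
LD = Vd × ΔC / F = 156.0 × 6.900 / 0.79 = 1363 mg

1360 mg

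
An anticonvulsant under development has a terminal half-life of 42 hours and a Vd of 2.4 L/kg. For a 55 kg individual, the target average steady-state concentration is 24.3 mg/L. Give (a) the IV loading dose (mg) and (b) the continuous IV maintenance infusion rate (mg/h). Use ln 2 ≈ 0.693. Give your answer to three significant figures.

(a) 3210 mg; (b) 52.9 mg/h

Vd(total) = 55 kg × 2.4 L/kg = 132.0 L
LD = Vd × C = 132.0 × 24.3 = 3208 mg
CL = 0.693 × Vd / t½ = 0.693 × 132.0 / 42 = 2.178 L/h
Infusion rate = CL × Css = 2.178 × 24.3 = 52.93 mg/h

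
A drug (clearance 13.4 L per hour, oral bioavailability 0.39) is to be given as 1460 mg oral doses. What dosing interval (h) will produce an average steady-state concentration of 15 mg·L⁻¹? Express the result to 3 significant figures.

F·D/τ = CL·Css → τ = F·D / (CL·Css).
τ = 0.39 × 1460 / (13.4 × 15) = 2.833 h

2.83 h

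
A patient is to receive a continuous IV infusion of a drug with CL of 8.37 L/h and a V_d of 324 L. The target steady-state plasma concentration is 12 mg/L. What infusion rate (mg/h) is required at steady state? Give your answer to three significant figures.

100 mg/h

Rate = CL × Css = 8.370 × 12 = 100.4 mg/h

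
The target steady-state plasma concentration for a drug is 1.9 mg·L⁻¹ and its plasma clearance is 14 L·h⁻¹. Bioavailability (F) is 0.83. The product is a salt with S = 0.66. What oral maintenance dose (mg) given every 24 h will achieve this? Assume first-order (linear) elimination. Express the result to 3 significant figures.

1170 mg

D = CL × Css × τ / F / S = 14.00 × 1.9 × 24 / 0.83 / 0.66 = 1165 mg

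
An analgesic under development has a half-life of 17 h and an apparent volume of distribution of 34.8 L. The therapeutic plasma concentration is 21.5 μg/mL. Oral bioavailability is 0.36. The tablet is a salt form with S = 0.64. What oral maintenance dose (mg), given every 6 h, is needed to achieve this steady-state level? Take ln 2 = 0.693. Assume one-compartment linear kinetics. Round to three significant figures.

k = 0.693/17 = 0.04076 h⁻¹, so CL = k·Vd = 0.04076 × 34.80 = 1.418 L/h
D = CL × Css × τ / F / S = 1.418 × 21.5 × 6 / 0.36 / 0.64 = 793.9 mg

794 mg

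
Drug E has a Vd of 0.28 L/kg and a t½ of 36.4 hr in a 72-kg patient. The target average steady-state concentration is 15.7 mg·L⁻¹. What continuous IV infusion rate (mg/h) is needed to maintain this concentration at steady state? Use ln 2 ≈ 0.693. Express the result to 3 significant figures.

6.03 mg/h

Vd(total) = 72 kg × 0.28 L/kg = 20.16 L
k = 0.693/36.4 = 0.01904 h⁻¹, so CL = k·Vd = 0.01904 × 20.16 = 0.3838 L/h
Infusion rate = CL × Css = 0.3838 × 15.7 = 6.026 mg/h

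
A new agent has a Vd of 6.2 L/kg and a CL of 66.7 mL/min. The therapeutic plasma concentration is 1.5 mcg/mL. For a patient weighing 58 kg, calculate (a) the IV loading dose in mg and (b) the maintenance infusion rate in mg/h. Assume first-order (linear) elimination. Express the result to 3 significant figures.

(a) 539 mg; (b) 6.00 mg/h

Vd = 6.2 L/kg × 58 kg = 359.6 L
LD = Vd · C_target = 359.6 × 1.5 = 539.4 mg
CL = 66.7 mL/min × 60/1000 = 4.002 L/h
Maintenance infusion rate = CL × Css = 4.002 × 1.5 = 6.003 mg/h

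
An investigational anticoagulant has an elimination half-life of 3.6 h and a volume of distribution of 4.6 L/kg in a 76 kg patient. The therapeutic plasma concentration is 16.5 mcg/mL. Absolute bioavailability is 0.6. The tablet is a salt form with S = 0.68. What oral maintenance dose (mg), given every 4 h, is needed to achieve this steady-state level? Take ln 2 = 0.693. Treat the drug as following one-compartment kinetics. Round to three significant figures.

10900 mg

Total Vd = 4.6 × 76 = 349.6 L
k = 0.693/3.6 = 0.1925 h⁻¹, so CL = k·Vd = 0.1925 × 349.6 = 67.30 L/h
D = CL × Css × τ / F / S = 67.30 × 16.5 × 4 / 0.6 / 0.68 = 10890 mg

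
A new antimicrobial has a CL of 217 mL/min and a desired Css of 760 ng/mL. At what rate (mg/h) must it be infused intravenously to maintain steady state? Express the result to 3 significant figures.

CL = 217 mL/min × 60/1000 = 13.02 L/h
C = 760 ng/mL = 0.7600 mg/L
At steady state, infusion rate equals elimination rate: rate in = CL × Css.
R₀ = 13.02 × 0.76 = 9.895 mg/h

9.90 mg/h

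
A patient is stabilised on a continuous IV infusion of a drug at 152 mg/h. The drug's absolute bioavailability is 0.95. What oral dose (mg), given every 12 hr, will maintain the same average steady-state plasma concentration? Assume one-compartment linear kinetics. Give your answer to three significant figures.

To maintain the same Css, the systemic dosing rate must be unchanged: F·D/τ = infusion rate.
D = rate × τ / F = 152 × 12 / 0.95 = 1920 mg

1920 mg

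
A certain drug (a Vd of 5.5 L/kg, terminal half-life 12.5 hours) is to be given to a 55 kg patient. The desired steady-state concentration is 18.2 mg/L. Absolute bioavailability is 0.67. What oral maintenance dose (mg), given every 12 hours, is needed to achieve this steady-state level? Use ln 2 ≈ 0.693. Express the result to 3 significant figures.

5470 mg

Vd(total) = 55 kg × 5.5 L/kg = 302.5 L
CL = 0.693 × Vd / t½ = 0.693 × 302.5 / 12.5 = 16.77 L/h
D = CL × Css × τ / F = 16.77 × 18.2 × 12 / 0.67 = 5467 mg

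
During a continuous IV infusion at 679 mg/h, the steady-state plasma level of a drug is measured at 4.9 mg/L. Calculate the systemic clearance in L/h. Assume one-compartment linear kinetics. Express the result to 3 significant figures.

At steady state, infusion rate = CL × Css, so CL = rate / Css.
CL = 679 / 4.9 = 138.6 L/h

139 L/h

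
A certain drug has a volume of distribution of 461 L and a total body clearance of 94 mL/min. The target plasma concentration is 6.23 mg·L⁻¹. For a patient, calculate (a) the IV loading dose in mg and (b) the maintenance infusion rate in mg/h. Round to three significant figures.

Loading: fill Vd to C_target → 461.0 L × 6.23 mg/L = 2872 mg
CL = 94 mL/min × 60/1000 = 5.640 L/h
Maintenance infusion rate = CL × Css = 5.640 × 6.23 = 35.14 mg/h

(a) 2870 mg; (b) 35.1 mg/h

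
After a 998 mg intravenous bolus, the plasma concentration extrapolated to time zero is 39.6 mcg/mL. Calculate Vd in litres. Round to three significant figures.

Immediately after an IV bolus, C₀ = Dose / Vd, so Vd = Dose / C₀.
Vd = 998 / 39.6 = 25.20 L

25.2 L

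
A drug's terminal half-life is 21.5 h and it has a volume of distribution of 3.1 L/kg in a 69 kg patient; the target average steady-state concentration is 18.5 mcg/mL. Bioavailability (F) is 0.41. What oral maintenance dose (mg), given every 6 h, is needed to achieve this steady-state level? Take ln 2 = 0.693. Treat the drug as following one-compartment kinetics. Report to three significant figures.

1870 mg

Total Vd = 3.1 × 69 = 213.9 L
CL = 0.693 × Vd / t½ = 0.693 × 213.9 / 21.5 = 6.895 L/h
D = CL × Css × τ / F = 6.895 × 18.5 × 6 / 0.41 = 1867 mg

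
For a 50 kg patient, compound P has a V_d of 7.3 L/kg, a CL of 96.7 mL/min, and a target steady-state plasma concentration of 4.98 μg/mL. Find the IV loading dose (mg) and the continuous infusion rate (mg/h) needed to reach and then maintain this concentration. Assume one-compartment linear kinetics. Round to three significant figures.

Total Vd = 7.3 × 50 = 365.0 L
LD = Vd · C_target = 365.0 × 4.98 = 1818 mg
Convert clearance: 96.7 mL/min × 60 min/h ÷ 1000 mL/L = 5.802 L/h
Maintenance infusion rate = CL × Css = 5.802 × 4.98 = 28.89 mg/h

(a) 1820 mg; (b) 28.9 mg/h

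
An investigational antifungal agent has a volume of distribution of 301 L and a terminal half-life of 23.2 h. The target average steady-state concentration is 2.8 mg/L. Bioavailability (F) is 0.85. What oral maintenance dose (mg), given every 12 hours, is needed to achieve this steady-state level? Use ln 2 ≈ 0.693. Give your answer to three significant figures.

355 mg

CL = 0.693 × Vd / t½ = 0.693 × 301.0 / 23.2 = 8.991 L/h
D = CL × Css × τ / F = 8.991 × 2.8 × 12 / 0.85 = 355.4 mg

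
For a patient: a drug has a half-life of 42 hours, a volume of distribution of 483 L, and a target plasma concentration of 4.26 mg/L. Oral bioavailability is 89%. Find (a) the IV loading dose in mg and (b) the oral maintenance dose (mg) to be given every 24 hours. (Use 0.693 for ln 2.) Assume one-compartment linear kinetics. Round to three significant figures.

(a) 2060 mg; (b) 916 mg

LD = Vd × C = 483.0 × 4.26 = 2058 mg
CL = 0.693 × Vd / t½ = 0.693 × 483.0 / 42 = 7.970 L/h
D = CL × Css × τ / F = 7.970 × 4.26 × 24 / 0.89 = 915.6 mg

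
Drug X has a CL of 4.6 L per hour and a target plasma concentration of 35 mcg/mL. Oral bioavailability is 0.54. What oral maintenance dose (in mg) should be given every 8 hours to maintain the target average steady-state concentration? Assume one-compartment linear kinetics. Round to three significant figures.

D = CL × Css × τ / F = 4.600 × 35 × 8 / 0.54 = 2385 mg

2390 mg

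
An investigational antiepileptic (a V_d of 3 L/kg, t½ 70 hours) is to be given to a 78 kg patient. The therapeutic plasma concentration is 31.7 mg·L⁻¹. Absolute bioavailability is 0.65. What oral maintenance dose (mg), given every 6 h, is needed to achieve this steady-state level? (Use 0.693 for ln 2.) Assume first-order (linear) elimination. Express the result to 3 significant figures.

678 mg

Vd = 3 L/kg × 78 kg = 234.0 L
k = 0.693/70 = 0.009900 h⁻¹, so CL = k·Vd = 0.009900 × 234.0 = 2.317 L/h
D = CL × Css × τ / F = 2.317 × 31.7 × 6 / 0.65 = 678.0 mg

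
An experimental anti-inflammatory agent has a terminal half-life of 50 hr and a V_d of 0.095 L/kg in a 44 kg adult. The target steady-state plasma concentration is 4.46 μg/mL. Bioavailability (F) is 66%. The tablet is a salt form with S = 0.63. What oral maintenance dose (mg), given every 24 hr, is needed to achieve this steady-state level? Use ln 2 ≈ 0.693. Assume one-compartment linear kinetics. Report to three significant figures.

Total Vd = 0.095 × 44 = 4.180 L
CL = ln 2 · Vd / t½ = 0.693 × 4.180 / 50 = 0.05793 L/h
D = CL × Css × τ / F / S = 0.05793 × 4.46 × 24 / 0.66 / 0.63 = 14.91 mg

14.9 mg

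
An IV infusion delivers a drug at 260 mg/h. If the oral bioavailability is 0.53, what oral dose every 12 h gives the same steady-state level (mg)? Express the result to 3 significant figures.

5890 mg

To maintain the same Css, the systemic dosing rate must be unchanged: F·D/τ = infusion rate.
D = rate × τ / F = 260 × 12 / 0.53 = 5887 mg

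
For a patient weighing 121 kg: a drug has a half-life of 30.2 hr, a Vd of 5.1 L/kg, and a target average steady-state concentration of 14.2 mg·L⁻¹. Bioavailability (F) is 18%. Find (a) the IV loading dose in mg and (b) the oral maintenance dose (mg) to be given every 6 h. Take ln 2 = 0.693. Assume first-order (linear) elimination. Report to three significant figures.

(a) 8760 mg; (b) 6700 mg

Total Vd = 5.1 × 121 = 617.1 L
LD = Vd × C = 617.1 × 14.2 = 8763 mg
CL = 0.693 × Vd / t½ = 0.693 × 617.1 / 30.2 = 14.16 L/h
D = CL × Css × τ / F = 14.16 × 14.2 × 6 / 0.18 = 6702 mg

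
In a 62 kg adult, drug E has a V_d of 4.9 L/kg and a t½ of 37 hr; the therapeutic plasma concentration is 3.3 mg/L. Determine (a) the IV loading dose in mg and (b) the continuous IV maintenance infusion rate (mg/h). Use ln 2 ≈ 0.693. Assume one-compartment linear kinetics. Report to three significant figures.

(a) 1000 mg; (b) 18.8 mg/h

Vd(total) = 62 kg × 4.9 L/kg = 303.8 L
LD = Vd × C = 303.8 × 3.3 = 1003 mg
CL = 0.693 × Vd / t½ = 0.693 × 303.8 / 37 = 5.690 L/h
Infusion rate = CL × Css = 5.690 × 3.3 = 18.78 mg/h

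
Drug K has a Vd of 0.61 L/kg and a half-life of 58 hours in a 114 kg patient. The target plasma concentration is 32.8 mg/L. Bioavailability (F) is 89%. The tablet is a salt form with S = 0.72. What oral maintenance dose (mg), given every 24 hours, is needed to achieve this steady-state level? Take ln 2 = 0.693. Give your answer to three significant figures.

1020 mg

Vd = 0.61 L/kg × 114 kg = 69.54 L
k = 0.693/58 = 0.01195 h⁻¹, so CL = k·Vd = 0.01195 × 69.54 = 0.8310 L/h
D = CL × Css × τ / F / S = 0.8310 × 32.8 × 24 / 0.89 / 0.72 = 1021 mg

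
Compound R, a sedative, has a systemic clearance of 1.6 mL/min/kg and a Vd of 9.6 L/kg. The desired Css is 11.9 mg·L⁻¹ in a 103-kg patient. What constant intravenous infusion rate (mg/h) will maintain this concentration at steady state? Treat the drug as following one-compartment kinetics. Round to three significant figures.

118 mg/h

CL = 1.6 mL/min/kg × 103 kg = 164.8 mL/min = 164.8 × 60/1000 = 9.888 L/h
Maintenance depends on clearance, not Vd — rate in must match rate out.
R₀ = 9.888 × 11.9 = 117.7 mg/h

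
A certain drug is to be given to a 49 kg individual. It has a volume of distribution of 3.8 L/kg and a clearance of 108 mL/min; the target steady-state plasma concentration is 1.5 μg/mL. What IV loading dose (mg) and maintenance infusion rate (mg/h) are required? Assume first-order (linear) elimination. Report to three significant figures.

Vd = 3.8 L/kg × 49 kg = 186.2 L
Loading dose = Vd × C = 186.2 × 1.5 = 279.3 mg
CL = 108 mL/min × 60/1000 = 6.480 L/h
Maintenance infusion rate = CL × Css = 6.480 × 1.5 = 9.720 mg/h

(a) 279 mg; (b) 9.72 mg/h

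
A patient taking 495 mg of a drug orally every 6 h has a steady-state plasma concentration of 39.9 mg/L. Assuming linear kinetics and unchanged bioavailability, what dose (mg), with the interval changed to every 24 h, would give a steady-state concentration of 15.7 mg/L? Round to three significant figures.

779 mg

With linear kinetics, Css is proportional to dose rate (D/τ) at fixed clearance.
D₂ = D₁ × (Css,target / Css,current) × (τ₂/τ₁) = 495 × (15.7/39.9) × (24/6) = 779.1 mg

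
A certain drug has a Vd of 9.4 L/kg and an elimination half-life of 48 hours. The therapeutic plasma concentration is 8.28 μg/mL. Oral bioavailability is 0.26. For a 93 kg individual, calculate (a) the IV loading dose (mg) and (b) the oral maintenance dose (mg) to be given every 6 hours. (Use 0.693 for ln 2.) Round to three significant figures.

Vd = 9.4 L/kg × 93 kg = 874.2 L
LD = Vd × C = 874.2 × 8.28 = 7238 mg
CL = 0.693 × Vd / t½ = 0.693 × 874.2 / 48 = 12.62 L/h
D = CL × Css × τ / F = 12.62 × 8.28 × 6 / 0.26 = 2411 mg

(a) 7240 mg; (b) 2410 mg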